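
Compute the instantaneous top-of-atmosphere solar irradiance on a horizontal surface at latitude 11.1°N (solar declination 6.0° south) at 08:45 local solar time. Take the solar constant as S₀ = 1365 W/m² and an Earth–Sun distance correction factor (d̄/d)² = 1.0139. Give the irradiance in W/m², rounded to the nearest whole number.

Hour angle H = 15° × (8.75 − 12) = -48.75°.
cos θ_z = sin(11.1°) sin(-6.0°) + cos(11.1°) cos(-6.0°) cos(-48.75°) = -0.0201 + 0.6435 = 0.6234.
Top-of-atmosphere irradiance = S₀ (d̄/d)² cos θ_z = 1365 × 1.0139 × 0.6234 = 862.77 W/m².

863 W/m²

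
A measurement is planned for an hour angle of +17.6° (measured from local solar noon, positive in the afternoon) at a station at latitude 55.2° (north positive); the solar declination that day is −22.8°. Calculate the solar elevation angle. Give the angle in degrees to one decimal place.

cos θ_z = sin(55.2°) sin(-22.8°) + cos(55.2°) cos(-22.8°) cos(17.60°) = -0.3182 + 0.5015 = 0.1833.
θ_z = arccos(0.1833) = 79.44°, so the elevation is 90° − 79.44° = 10.56°.

10.6°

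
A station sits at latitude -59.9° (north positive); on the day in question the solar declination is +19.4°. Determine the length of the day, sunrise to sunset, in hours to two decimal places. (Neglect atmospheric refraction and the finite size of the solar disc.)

−tan φ tan δ = −(-1.7251)(0.3522) = 0.6076; H_s = arccos(0.6076) = 52.58°.
Day length = 2 H_s / 15° h⁻¹ = 105.16° / 15 = 7.011 h.

7.01 hours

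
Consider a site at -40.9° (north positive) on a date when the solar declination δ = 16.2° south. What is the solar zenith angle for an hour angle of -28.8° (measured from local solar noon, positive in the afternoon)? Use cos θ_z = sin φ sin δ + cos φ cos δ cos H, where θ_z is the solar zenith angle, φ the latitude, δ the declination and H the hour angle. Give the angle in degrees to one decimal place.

With φ = -40.9°, δ = -16.2°, H = -28.80°: sin φ sin δ = 0.1827, cos φ cos δ cos H = 0.6361, so cos θ_z = 0.8188.
θ_z = arccos(0.8188) = 35.04°.

35.0°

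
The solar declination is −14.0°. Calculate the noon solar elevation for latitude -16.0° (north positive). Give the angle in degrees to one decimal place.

At local solar noon the hour angle is zero, so the elevation is 90° − |φ − δ| = 90° − |-16.0° − (-14.0°)| = 90° − 2.0° = 88.0°.

88.0°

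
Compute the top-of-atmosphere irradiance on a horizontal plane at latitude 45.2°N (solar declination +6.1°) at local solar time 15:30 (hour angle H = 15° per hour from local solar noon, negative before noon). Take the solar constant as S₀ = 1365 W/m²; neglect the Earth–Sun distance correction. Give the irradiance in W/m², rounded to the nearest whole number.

685 W/m²

Hour angle H = 15° × (15.5 − 12) = 52.50°.
cos θ_z = sin(45.2°) sin(6.1°) + cos(45.2°) cos(6.1°) cos(52.50°) = 0.0754 + 0.4265 = 0.5019.
Top-of-atmosphere irradiance = S₀ cos θ_z = 1365 × 0.5019 = 685.09 W/m².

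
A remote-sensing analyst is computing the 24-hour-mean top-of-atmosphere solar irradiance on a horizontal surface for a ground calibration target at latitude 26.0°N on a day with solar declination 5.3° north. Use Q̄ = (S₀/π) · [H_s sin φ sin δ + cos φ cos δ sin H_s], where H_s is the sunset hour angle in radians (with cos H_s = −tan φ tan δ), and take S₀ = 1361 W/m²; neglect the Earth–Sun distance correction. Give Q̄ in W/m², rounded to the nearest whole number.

The sunset hour angle satisfies cos H_s = −tan φ tan δ = -0.0452, giving H_s = 92.59°. In radians, H_s = 1.6160.
H_s sin φ sin δ = 1.6160 × 0.4384 × 0.0924 = 0.0655.
cos φ cos δ sin H_s = 0.8988 × 0.9957 × 0.9990 = 0.8940.
Q̄ = (1361/π) × (0.0655 + 0.8940) = 433.22 × 0.9595 = 415.67 W/m².

416 W/m²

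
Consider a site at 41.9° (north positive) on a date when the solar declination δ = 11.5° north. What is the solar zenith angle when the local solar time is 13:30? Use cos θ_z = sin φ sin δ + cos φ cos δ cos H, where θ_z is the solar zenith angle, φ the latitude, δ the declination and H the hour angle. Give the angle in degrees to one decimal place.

36.2°

Hour angle H = 15° × (13.5 − 12) = 22.50°.
cos θ_z = sin(41.9°) sin(11.5°) + cos(41.9°) cos(11.5°) cos(22.50°) = 0.1331 + 0.6738 = 0.8069.
θ_z = arccos(0.8069) = 36.21°.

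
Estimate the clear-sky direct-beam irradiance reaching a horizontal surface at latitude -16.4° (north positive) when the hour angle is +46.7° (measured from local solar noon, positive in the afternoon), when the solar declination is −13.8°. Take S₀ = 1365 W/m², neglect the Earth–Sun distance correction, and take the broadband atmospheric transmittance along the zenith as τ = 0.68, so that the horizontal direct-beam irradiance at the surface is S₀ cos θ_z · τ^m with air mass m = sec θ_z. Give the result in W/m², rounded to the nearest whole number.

cos θ_z = sin(-16.4°) sin(-13.8°) + cos(-16.4°) cos(-13.8°) cos(46.70°) = 0.0673 + 0.6389 = 0.7062.
Air mass m = 1/cos θ_z = 1/0.7062 = 1.416; τ^m = 0.68^1.416 = 0.5792.
Surface direct beam = 1365 × 0.7062 × 0.5792 = 558.33 W/m².

558 W/m²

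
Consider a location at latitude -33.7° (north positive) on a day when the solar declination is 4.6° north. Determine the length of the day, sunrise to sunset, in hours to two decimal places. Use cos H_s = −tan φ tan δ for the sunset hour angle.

11.59 hours

cos H_s = −tan(-33.7°) · tan(4.6°) = 0.0537, so H_s = arccos(0.0537) = 86.92°.
Day length = 2 H_s / 15° h⁻¹ = 173.84° / 15 = 11.589 h.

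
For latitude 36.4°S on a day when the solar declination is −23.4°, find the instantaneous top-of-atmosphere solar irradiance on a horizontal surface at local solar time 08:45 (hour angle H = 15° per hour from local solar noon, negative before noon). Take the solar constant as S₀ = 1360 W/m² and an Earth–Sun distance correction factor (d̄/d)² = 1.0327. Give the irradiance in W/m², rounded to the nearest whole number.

Hour angle H = 15° × (8.75 − 12) = -48.75°.
With φ = -36.4°, δ = -23.4°, H = -48.75°: sin φ sin δ = 0.2357, cos φ cos δ cos H = 0.4871, so cos θ_z = 0.7228.
Top-of-atmosphere irradiance = S₀ (d̄/d)² cos θ_z = 1360 × 1.0327 × 0.7228 = 1015.15 W/m².

1015 W/m²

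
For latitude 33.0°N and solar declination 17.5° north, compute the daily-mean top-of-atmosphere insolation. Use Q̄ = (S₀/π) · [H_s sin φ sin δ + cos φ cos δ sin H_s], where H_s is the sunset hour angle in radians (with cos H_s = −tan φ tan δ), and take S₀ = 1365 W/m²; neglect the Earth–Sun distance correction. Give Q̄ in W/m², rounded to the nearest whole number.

−tan φ tan δ = −(0.6494)(0.3153) = -0.2048; H_s = arccos(-0.2048) = 101.82°. In radians, H_s = 1.7771.
H_s sin φ sin δ = 1.7771 × 0.5446 × 0.3007 = 0.2910.
cos φ cos δ sin H_s = 0.8387 × 0.9537 × 0.9788 = 0.7829.
Q̄ = (1365/π) × (0.2910 + 0.7829) = 434.49 × 1.0739 = 466.60 W/m².

467 W/m²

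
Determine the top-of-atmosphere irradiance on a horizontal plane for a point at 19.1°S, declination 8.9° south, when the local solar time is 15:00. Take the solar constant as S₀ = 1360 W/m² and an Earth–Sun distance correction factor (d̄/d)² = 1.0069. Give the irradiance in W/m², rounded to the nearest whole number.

Hour angle H = 15° × (15 − 12) = 45.00°.
With φ = -19.1°, δ = -8.9°, H = 45.00°: sin φ sin δ = 0.0506, cos φ cos δ cos H = 0.6601, so cos θ_z = 0.7107.
Top-of-atmosphere irradiance = S₀ (d̄/d)² cos θ_z = 1360 × 1.0069 × 0.7107 = 973.22 W/m².

973 W/m²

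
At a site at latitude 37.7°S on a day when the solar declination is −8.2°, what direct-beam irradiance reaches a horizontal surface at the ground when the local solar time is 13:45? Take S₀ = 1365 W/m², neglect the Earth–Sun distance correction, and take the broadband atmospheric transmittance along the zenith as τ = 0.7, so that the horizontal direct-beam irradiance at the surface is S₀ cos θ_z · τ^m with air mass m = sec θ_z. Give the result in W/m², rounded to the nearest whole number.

Hour angle H = 15° × (13.75 − 12) = 26.25°.
cos θ_z = sin φ sin δ + cos φ cos δ cos H = (-0.6115)(-0.1426) + (0.7912)(0.9898)(0.8969) = 0.7896.
Air mass m = 1/cos θ_z = 1/0.7896 = 1.266; τ^m = 0.7^1.266 = 0.6366.
Surface direct beam = 1365 × 0.7896 × 0.6366 = 686.13 W/m².

686 W/m²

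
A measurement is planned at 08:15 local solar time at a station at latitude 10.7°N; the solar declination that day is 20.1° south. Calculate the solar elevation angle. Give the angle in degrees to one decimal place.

26.7°

Hour angle H = 15° × (8.25 − 12) = -56.25°.
cos θ_z = sin(10.7°) sin(-20.1°) + cos(10.7°) cos(-20.1°) cos(-56.25°) = -0.0638 + 0.5127 = 0.4489.
θ_z = arccos(0.4489) = 63.33°, so the elevation is 90° − 63.33° = 26.67°.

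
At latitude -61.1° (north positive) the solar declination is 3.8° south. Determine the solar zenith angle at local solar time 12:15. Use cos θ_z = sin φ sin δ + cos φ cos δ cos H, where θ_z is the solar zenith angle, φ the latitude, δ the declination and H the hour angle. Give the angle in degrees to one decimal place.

Hour angle H = 15° × (12.25 − 12) = 3.75°.
cos θ_z = sin φ sin δ + cos φ cos δ cos H = (-0.8755)(-0.0663) + (0.4833)(0.9978)(0.9979) = 0.5393.
θ_z = arccos(0.5393) = 57.36°.

57.4°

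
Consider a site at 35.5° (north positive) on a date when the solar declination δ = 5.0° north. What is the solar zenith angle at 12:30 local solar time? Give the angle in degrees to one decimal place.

Hour angle H = 15° × (12.5 − 12) = 7.50°.
With φ = 35.5°, δ = 5.0°, H = 7.50°: sin φ sin δ = 0.0506, cos φ cos δ cos H = 0.8041, so cos θ_z = 0.8547.
θ_z = arccos(0.8547) = 31.27°.

31.3°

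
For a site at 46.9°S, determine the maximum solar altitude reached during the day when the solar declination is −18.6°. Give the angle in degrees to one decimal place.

At local solar noon the hour angle is zero, so the elevation is 90° − |φ − δ| = 90° − |-46.9° − (-18.6°)| = 90° − 28.3° = 61.7°.

61.7°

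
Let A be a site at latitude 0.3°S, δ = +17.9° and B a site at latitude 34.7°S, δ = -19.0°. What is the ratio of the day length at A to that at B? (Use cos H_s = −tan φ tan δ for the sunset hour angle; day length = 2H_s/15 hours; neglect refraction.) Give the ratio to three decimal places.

A: H_s = arccos(−tan -0.3° · tan 17.9°) = 89.90°, so 2H_s/15 = 11.9867 h.
B: H_s = arccos(−tan -34.7° · tan -19.0°) = 103.79°, so 2H_s/15 = 13.8387 h.
Ratio A/B = 11.9867 / 13.8387 = 0.8662.

0.866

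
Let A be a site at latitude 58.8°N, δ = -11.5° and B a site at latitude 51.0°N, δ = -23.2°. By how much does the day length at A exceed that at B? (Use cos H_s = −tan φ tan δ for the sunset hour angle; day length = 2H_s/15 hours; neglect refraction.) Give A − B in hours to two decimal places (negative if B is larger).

+1.64 h

A: H_s = arccos(−tan 58.8° · tan -11.5°) = 70.37°, so 2H_s/15 = 9.3827 h.
B: H_s = arccos(−tan 51.0° · tan -23.2°) = 58.04°, so 2H_s/15 = 7.7387 h.
A − B = 9.3827 − 7.7387 = 1.6440 h.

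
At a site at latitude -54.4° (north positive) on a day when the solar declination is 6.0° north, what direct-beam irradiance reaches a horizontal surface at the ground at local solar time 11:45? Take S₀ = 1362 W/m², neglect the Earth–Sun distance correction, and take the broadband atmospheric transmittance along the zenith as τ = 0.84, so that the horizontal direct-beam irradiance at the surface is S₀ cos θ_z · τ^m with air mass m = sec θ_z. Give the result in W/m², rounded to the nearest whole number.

Hour angle H = 15° × (11.75 − 12) = -3.75°.
With φ = -54.4°, δ = 6.0°, H = -3.75°: sin φ sin δ = -0.0850, cos φ cos δ cos H = 0.5777, so cos θ_z = 0.4927.
Air mass m = 1/cos θ_z = 1/0.4927 = 2.030; τ^m = 0.84^2.030 = 0.7019.
Surface direct beam = 1362 × 0.4927 × 0.7019 = 471.02 W/m².

471 W/m²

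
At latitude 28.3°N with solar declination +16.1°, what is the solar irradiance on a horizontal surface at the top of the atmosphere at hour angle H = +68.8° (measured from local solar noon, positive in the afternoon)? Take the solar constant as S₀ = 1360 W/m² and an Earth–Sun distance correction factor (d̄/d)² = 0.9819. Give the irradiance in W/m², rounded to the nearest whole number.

cos θ_z = sin(28.3°) sin(16.1°) + cos(28.3°) cos(16.1°) cos(68.80°) = 0.1315 + 0.3059 = 0.4374.
Top-of-atmosphere irradiance = S₀ (d̄/d)² cos θ_z = 1360 × 0.9819 × 0.4374 = 584.10 W/m².

584 W/m²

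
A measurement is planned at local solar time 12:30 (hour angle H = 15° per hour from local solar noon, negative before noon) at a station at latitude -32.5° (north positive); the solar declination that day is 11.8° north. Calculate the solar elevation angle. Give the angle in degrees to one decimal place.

45.1°

Hour angle H = 15° × (12.5 − 12) = 7.50°.
With φ = -32.5°, δ = 11.8°, H = 7.50°: sin φ sin δ = -0.1099, cos φ cos δ cos H = 0.8185, so cos θ_z = 0.7086.
θ_z = arccos(0.7086) = 44.88°, so the elevation is 90° − 44.88° = 45.12°.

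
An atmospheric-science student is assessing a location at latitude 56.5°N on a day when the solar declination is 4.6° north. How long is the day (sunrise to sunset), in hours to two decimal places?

cos H_s = −tan(56.5°) · tan(4.6°) = -0.1216, so H_s = arccos(-0.1216) = 96.98°.
Day length = 2 H_s / 15° h⁻¹ = 193.96° / 15 = 12.931 h.

12.93 hours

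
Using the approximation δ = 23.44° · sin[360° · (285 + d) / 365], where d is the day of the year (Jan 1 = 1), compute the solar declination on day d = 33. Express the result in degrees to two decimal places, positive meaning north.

360 × (285 + 33) / 365 = 313.644°; sin(313.644°) = -0.7236.
δ = 23.44 × -0.7236 = -16.961° ≈ -16.96°.

-16.96°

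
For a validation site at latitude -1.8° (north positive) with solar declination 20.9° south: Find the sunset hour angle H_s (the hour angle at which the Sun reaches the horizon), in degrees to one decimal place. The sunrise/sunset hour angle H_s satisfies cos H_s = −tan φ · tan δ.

The sunset hour angle satisfies cos H_s = −tan φ tan δ = -0.0120, giving H_s = 90.69°.

90.7°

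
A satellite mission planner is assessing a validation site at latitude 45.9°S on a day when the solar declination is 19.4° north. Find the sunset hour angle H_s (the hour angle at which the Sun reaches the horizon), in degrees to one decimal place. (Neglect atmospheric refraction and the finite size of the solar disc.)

68.7°

−tan φ tan δ = −(-1.0319)(0.3522) = 0.3634; H_s = arccos(0.3634) = 68.69°.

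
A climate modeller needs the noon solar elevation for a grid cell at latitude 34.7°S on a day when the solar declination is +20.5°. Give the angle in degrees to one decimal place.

At local solar noon the hour angle is zero, so the elevation is 90° − |φ − δ| = 90° − |-34.7° − (20.5°)| = 90° − 55.2° = 34.8°.

34.8°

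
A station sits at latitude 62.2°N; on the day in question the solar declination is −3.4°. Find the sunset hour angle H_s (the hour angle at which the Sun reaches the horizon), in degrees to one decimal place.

The sunset hour angle satisfies cos H_s = −tan φ tan δ = 0.1127, giving H_s = 83.53°.

83.5°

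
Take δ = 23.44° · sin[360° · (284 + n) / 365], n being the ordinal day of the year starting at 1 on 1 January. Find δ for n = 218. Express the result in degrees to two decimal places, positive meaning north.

360 × (284 + 218) / 365 = 495.123°; sin(495.123°) = 0.7056.
δ = 23.44 × 0.7056 = 16.539° ≈ +16.54°.

+16.54°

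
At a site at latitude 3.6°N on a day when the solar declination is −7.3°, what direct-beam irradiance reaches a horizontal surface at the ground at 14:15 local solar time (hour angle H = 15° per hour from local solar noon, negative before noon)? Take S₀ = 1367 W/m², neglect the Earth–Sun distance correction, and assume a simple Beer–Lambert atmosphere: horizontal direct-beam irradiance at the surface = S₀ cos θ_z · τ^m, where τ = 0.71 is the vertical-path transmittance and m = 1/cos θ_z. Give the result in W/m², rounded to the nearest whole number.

732 W/m²

Hour angle H = 15° × (14.25 − 12) = 33.75°.
cos θ_z = sin(3.6°) sin(-7.3°) + cos(3.6°) cos(-7.3°) cos(33.75°) = -0.0080 + 0.8231 = 0.8151.
Air mass m = 1/cos θ_z = 1/0.8151 = 1.227; τ^m = 0.71^1.227 = 0.6569.
Surface direct beam = 1367 × 0.8151 × 0.6569 = 731.95 W/m².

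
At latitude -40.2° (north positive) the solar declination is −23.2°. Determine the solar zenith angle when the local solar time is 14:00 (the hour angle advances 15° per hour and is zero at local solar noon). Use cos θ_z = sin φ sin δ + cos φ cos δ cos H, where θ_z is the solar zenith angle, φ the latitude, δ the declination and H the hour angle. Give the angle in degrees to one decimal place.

Hour angle H = 15° × (14 − 12) = 30.00°.
With φ = -40.2°, δ = -23.2°, H = 30.00°: sin φ sin δ = 0.2543, cos φ cos δ cos H = 0.6080, so cos θ_z = 0.8623.
θ_z = arccos(0.8623) = 30.42°.

30.4°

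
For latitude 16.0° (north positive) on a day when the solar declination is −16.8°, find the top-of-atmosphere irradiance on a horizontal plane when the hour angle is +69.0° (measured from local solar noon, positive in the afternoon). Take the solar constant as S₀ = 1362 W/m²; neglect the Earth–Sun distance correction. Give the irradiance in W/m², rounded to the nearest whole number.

cos θ_z = sin(16.0°) sin(-16.8°) + cos(16.0°) cos(-16.8°) cos(69.00°) = -0.0797 + 0.3298 = 0.2501.
Top-of-atmosphere irradiance = S₀ cos θ_z = 1362 × 0.2501 = 340.64 W/m².

341 W/m²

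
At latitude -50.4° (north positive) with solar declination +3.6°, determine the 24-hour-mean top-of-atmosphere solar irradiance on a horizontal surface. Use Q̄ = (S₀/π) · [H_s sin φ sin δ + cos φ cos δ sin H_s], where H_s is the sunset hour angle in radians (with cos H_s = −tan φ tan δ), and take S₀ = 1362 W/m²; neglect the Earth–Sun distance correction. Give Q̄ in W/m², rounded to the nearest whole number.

244 W/m²

−tan φ tan δ = −(-1.2088)(0.0629) = 0.0760; H_s = arccos(0.0760) = 85.64°. In radians, H_s = 1.4947.
H_s sin φ sin δ = 1.4947 × -0.7705 × 0.0628 = -0.0723.
cos φ cos δ sin H_s = 0.6374 × 0.9980 × 0.9971 = 0.6343.
Q̄ = (1362/π) × (-0.0723 + 0.6343) = 433.54 × 0.5620 = 243.65 W/m².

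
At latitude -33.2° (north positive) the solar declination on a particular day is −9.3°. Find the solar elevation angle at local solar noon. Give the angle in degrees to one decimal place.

At local solar noon the hour angle is zero, so the elevation is 90° − |φ − δ| = 90° − |-33.2° − (-9.3°)| = 90° − 23.9° = 66.1°.

66.1°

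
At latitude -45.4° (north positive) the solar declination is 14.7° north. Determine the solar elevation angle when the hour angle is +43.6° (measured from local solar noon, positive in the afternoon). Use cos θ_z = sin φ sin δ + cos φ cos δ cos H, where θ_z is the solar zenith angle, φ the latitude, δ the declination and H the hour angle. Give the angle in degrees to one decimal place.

cos θ_z = sin(-45.4°) sin(14.7°) + cos(-45.4°) cos(14.7°) cos(43.60°) = -0.1807 + 0.4918 = 0.3111.
θ_z = arccos(0.3111) = 71.87°, so the elevation is 90° − 71.87° = 18.13°.

18.1°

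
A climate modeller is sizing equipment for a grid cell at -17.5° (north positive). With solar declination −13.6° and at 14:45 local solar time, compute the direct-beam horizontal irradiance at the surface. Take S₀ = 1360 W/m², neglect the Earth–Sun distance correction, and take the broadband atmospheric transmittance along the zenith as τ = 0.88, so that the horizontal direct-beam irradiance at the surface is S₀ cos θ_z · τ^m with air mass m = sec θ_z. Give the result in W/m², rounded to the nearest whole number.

884 W/m²

Hour angle H = 15° × (14.75 − 12) = 41.25°.
cos θ_z = sin(-17.5°) sin(-13.6°) + cos(-17.5°) cos(-13.6°) cos(41.25°) = 0.0707 + 0.6969 = 0.7676.
Air mass m = 1/cos θ_z = 1/0.7676 = 1.303; τ^m = 0.88^1.303 = 0.8466.
Surface direct beam = 1360 × 0.7676 × 0.8466 = 883.80 W/m².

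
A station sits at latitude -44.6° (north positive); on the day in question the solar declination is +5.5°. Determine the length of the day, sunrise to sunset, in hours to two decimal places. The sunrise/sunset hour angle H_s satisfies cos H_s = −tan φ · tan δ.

11.27 hours

−tan φ tan δ = −(-0.9861)(0.0963) = 0.0950; H_s = arccos(0.0950) = 84.55°.
Day length = 2 H_s / 15° h⁻¹ = 169.10° / 15 = 11.273 h.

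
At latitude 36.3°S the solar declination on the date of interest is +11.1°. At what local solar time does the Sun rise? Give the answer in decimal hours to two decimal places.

cos H_s = −tan(-36.3°) · tan(11.1°) = 0.1441, so H_s = arccos(0.1441) = 81.71°.
Sunrise is at 12 − H_s/15 = 12 − 5.447 = 6.553 h local solar time.

6.55 h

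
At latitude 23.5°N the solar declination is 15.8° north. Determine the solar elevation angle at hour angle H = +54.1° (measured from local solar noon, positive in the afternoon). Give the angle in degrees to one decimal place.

With φ = 23.5°, δ = 15.8°, H = 54.10°: sin φ sin δ = 0.1086, cos φ cos δ cos H = 0.5174, so cos θ_z = 0.6260.
θ_z = arccos(0.6260) = 51.24°, so the elevation is 90° − 51.24° = 38.76°.

38.8°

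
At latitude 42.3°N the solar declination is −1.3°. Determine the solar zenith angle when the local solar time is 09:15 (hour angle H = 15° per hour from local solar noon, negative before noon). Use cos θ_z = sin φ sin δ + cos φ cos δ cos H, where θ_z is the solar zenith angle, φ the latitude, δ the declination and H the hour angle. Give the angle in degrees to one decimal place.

Hour angle H = 15° × (9.25 − 12) = -41.25°.
cos θ_z = sin(42.3°) sin(-1.3°) + cos(42.3°) cos(-1.3°) cos(-41.25°) = -0.0153 + 0.5559 = 0.5406.
θ_z = arccos(0.5406) = 57.28°.

57.3°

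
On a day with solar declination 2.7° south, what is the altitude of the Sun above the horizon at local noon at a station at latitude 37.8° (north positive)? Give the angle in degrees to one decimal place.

At local solar noon the hour angle is zero, so the elevation is 90° − |φ − δ| = 90° − |37.8° − (-2.7°)| = 90° − 40.5° = 49.5°.

49.5°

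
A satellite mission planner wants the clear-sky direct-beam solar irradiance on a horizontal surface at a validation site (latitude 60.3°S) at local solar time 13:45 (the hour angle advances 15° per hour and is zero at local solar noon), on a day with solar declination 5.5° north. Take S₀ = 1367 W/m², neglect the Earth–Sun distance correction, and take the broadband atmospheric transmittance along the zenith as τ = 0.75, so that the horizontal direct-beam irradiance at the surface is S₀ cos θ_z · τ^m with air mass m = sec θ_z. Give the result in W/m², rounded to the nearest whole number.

220 W/m²

Hour angle H = 15° × (13.75 − 12) = 26.25°.
With φ = -60.3°, δ = 5.5°, H = 26.25°: sin φ sin δ = -0.0833, cos φ cos δ cos H = 0.4423, so cos θ_z = 0.3590.
Air mass m = 1/cos θ_z = 1/0.3590 = 2.786; τ^m = 0.75^2.786 = 0.4487.
Surface direct beam = 1367 × 0.3590 × 0.4487 = 220.20 W/m².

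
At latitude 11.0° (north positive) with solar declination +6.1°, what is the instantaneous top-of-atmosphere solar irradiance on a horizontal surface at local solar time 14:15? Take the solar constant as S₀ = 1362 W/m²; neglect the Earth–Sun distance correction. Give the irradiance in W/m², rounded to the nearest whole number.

1133 W/m²

Hour angle H = 15° × (14.25 − 12) = 33.75°.
With φ = 11.0°, δ = 6.1°, H = 33.75°: sin φ sin δ = 0.0203, cos φ cos δ cos H = 0.8116, so cos θ_z = 0.8319.
Top-of-atmosphere irradiance = S₀ cos θ_z = 1362 × 0.8319 = 1133.05 W/m².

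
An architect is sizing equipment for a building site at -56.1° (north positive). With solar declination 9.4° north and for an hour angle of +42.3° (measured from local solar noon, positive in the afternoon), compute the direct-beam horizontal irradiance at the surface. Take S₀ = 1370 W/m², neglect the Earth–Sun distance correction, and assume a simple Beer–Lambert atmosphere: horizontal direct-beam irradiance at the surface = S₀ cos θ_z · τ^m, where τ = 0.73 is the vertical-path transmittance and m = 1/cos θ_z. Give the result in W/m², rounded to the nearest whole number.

With φ = -56.1°, δ = 9.4°, H = 42.30°: sin φ sin δ = -0.1356, cos φ cos δ cos H = 0.4070, so cos θ_z = 0.2714.
Air mass m = 1/cos θ_z = 1/0.2714 = 3.685; τ^m = 0.73^3.685 = 0.3136.
Surface direct beam = 1370 × 0.2714 × 0.3136 = 116.60 W/m².

117 W/m²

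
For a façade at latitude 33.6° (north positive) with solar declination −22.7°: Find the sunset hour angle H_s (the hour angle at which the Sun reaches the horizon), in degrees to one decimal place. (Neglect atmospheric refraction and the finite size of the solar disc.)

73.9°

cos H_s = −tan(33.6°) · tan(-22.7°) = 0.2779, so H_s = arccos(0.2779) = 73.87°.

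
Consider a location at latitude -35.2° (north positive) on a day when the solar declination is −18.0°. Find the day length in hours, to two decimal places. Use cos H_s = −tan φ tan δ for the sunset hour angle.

The sunset hour angle satisfies cos H_s = −tan φ tan δ = -0.2292, giving H_s = 103.25°.
Day length = 2 H_s / 15° h⁻¹ = 206.50° / 15 = 13.767 h.

13.77 hours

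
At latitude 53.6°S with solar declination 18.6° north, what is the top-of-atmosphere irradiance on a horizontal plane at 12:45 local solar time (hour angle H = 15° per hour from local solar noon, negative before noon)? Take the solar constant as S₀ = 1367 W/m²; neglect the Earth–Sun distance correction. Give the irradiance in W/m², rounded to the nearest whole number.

403 W/m²

Hour angle H = 15° × (12.75 − 12) = 11.25°.
cos θ_z = sin φ sin δ + cos φ cos δ cos H = (-0.8049)(0.3190) + (0.5934)(0.9478)(0.9808) = 0.2949.
Top-of-atmosphere irradiance = S₀ cos θ_z = 1367 × 0.2949 = 403.13 W/m².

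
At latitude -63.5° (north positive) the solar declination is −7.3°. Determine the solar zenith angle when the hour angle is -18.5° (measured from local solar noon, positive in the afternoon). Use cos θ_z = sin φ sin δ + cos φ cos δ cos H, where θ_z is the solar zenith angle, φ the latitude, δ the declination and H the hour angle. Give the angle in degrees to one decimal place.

57.8°

With φ = -63.5°, δ = -7.3°, H = -18.50°: sin φ sin δ = 0.1137, cos φ cos δ cos H = 0.4197, so cos θ_z = 0.5334.
θ_z = arccos(0.5334) = 57.76°.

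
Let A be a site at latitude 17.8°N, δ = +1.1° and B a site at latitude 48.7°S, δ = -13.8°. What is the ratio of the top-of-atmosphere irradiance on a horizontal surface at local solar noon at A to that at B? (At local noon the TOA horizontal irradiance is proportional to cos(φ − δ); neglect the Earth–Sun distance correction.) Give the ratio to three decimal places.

A: cos θ_z = cos(17.8° − (1.1°)) = 0.9578.
B: cos θ_z = cos(-48.7° − (-13.8°)) = 0.8202.
Ratio A/B = 0.9578 / 0.8202 = 1.1678.

1.168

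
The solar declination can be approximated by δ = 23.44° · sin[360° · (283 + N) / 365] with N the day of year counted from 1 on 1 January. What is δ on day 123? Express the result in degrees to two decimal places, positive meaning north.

+15.20°

360 × (283 + 123) / 365 = 400.438°; sin(400.438°) = 0.6486.
δ = 23.44 × 0.6486 = 15.203° ≈ +15.20°.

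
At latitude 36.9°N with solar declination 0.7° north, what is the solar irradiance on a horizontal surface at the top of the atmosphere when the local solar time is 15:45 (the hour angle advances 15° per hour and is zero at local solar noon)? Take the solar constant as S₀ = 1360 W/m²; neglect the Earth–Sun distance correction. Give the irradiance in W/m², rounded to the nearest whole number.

614 W/m²

Hour angle H = 15° × (15.75 − 12) = 56.25°.
With φ = 36.9°, δ = 0.7°, H = 56.25°: sin φ sin δ = 0.0073, cos φ cos δ cos H = 0.4442, so cos θ_z = 0.4515.
Top-of-atmosphere irradiance = S₀ cos θ_z = 1360 × 0.4515 = 614.04 W/m².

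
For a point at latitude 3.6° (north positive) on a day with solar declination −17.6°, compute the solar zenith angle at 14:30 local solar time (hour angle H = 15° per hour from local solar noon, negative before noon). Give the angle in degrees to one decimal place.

Hour angle H = 15° × (14.5 − 12) = 37.50°.
cos θ_z = sin φ sin δ + cos φ cos δ cos H = (0.0628)(-0.3024) + (0.9980)(0.9532)(0.7934) = 0.7358.
θ_z = arccos(0.7358) = 42.63°.

42.6°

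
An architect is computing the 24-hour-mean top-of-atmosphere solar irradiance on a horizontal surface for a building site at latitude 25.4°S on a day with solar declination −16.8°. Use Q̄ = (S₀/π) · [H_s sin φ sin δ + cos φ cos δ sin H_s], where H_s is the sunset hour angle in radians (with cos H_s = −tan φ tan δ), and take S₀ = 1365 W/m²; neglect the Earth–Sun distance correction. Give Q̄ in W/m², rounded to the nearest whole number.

464 W/m²

−tan φ tan δ = −(-0.4748)(-0.3019) = -0.1433; H_s = arccos(-0.1433) = 98.24°. In radians, H_s = 1.7146.
H_s sin φ sin δ = 1.7146 × -0.4289 × -0.2890 = 0.2125.
cos φ cos δ sin H_s = 0.9033 × 0.9573 × 0.9897 = 0.8558.
Q̄ = (1365/π) × (0.2125 + 0.8558) = 434.49 × 1.0683 = 464.17 W/m².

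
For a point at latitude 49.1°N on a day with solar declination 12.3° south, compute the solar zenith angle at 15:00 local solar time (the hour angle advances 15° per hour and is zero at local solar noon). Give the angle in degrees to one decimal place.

Hour angle H = 15° × (15 − 12) = 45.00°.
With φ = 49.1°, δ = -12.3°, H = 45.00°: sin φ sin δ = -0.1610, cos φ cos δ cos H = 0.4523, so cos θ_z = 0.2913.
θ_z = arccos(0.2913) = 73.06°.

73.1°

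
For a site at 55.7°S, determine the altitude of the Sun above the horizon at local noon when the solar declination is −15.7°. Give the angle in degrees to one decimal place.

At local solar noon the hour angle is zero, so the elevation is 90° − |φ − δ| = 90° − |-55.7° − (-15.7°)| = 90° − 40.0° = 50.0°.

50.0°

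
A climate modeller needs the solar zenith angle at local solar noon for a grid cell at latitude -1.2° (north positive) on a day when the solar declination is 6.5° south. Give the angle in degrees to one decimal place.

At local solar noon the hour angle is zero, so the zenith angle is |φ − δ| = |-1.2° − (-6.5°)| = 5.3°.

5.3°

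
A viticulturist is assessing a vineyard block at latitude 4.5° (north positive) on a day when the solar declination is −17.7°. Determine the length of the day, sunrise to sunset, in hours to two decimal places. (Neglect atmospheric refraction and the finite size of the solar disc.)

11.81 hours

The sunset hour angle satisfies cos H_s = −tan φ tan δ = 0.0251, giving H_s = 88.56°.
Day length = 2 H_s / 15° h⁻¹ = 177.12° / 15 = 11.808 h.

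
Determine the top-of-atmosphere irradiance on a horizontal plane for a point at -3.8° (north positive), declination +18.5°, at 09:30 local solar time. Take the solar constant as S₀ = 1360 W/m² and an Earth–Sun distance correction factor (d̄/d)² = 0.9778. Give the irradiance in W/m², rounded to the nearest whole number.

Hour angle H = 15° × (9.5 − 12) = -37.50°.
cos θ_z = sin φ sin δ + cos φ cos δ cos H = (-0.0663)(0.3173) + (0.9978)(0.9483)(0.7934) = 0.7297.
Top-of-atmosphere irradiance = S₀ (d̄/d)² cos θ_z = 1360 × 0.9778 × 0.7297 = 970.36 W/m².

970 W/m²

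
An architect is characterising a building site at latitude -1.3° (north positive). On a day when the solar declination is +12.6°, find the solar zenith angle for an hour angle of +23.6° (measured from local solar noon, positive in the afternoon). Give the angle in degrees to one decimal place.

cos θ_z = sin(-1.3°) sin(12.6°) + cos(-1.3°) cos(12.6°) cos(23.60°) = -0.0049 + 0.8941 = 0.8892.
θ_z = arccos(0.8892) = 27.23°.

27.2°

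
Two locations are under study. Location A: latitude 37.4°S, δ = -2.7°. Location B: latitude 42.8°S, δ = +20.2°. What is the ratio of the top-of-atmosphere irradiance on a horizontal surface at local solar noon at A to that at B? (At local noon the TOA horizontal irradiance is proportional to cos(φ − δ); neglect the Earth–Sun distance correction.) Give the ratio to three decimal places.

1.811

A: cos θ_z = cos(-37.4° − (-2.7°)) = 0.8221.
B: cos θ_z = cos(-42.8° − (20.2°)) = 0.4540.
Ratio A/B = 0.8221 / 0.4540 = 1.8108.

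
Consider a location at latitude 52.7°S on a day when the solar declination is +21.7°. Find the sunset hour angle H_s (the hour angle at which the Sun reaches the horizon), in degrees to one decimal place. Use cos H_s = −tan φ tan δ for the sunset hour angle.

cos H_s = −tan(-52.7°) · tan(21.7°) = 0.5224, so H_s = arccos(0.5224) = 58.51°.

58.5°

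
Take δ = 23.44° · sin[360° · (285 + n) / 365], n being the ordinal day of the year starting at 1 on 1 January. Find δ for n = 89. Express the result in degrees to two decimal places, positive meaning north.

360 × (285 + 89) / 365 = 368.877°; sin(368.877°) = 0.1543.
δ = 23.44 × 0.1543 = 3.617° ≈ +3.62°.

+3.62°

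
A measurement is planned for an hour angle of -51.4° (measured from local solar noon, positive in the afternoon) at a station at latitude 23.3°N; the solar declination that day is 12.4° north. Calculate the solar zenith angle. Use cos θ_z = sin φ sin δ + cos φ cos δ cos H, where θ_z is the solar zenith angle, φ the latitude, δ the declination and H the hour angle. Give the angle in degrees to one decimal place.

49.9°

With φ = 23.3°, δ = 12.4°, H = -51.40°: sin φ sin δ = 0.0849, cos φ cos δ cos H = 0.5596, so cos θ_z = 0.6445.
θ_z = arccos(0.6445) = 49.87°.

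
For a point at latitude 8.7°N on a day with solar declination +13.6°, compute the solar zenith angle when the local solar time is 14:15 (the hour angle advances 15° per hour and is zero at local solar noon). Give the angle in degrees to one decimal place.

Hour angle H = 15° × (14.25 − 12) = 33.75°.
With φ = 8.7°, δ = 13.6°, H = 33.75°: sin φ sin δ = 0.0356, cos φ cos δ cos H = 0.7989, so cos θ_z = 0.8345.
θ_z = arccos(0.8345) = 33.44°.

33.4°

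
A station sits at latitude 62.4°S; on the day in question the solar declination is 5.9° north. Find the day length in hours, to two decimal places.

10.48 hours

−tan φ tan δ = −(-1.9128)(0.1033) = 0.1976; H_s = arccos(0.1976) = 78.60°.
Day length = 2 H_s / 15° h⁻¹ = 157.20° / 15 = 10.480 h.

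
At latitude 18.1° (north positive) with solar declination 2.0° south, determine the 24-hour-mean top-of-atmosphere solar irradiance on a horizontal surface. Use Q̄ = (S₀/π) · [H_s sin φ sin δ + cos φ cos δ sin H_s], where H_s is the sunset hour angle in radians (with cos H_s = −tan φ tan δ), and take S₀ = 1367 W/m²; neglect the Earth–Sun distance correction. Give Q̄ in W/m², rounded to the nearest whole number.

406 W/m²

−tan φ tan δ = −(0.3269)(-0.0349) = 0.0114; H_s = arccos(0.0114) = 89.35°. In radians, H_s = 1.5595.
H_s sin φ sin δ = 1.5595 × 0.3107 × -0.0349 = -0.0169.
cos φ cos δ sin H_s = 0.9505 × 0.9994 × 0.9999 = 0.9498.
Q̄ = (1367/π) × (-0.0169 + 0.9498) = 435.13 × 0.9329 = 405.93 W/m².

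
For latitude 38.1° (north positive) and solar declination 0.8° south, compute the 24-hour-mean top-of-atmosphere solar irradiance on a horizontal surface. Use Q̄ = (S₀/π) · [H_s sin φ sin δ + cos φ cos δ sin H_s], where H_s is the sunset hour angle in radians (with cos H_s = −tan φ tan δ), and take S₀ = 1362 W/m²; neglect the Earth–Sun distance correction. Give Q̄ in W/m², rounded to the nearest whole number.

The sunset hour angle satisfies cos H_s = −tan φ tan δ = 0.0109, giving H_s = 89.38°. In radians, H_s = 1.5600.
H_s sin φ sin δ = 1.5600 × 0.6170 × -0.0140 = -0.0135.
cos φ cos δ sin H_s = 0.7869 × 0.9999 × 0.9999 = 0.7867.
Q̄ = (1362/π) × (-0.0135 + 0.7867) = 433.54 × 0.7732 = 335.21 W/m².

335 W/m²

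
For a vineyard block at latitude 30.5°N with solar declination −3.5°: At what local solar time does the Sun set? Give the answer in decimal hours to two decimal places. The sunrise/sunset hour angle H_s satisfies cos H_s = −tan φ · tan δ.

−tan φ tan δ = −(0.5890)(-0.0612) = 0.0360; H_s = arccos(0.0360) = 87.94°.
Sunset is at 12 + H_s/15 = 12 + 5.863 = 17.863 h local solar time.

17.86 h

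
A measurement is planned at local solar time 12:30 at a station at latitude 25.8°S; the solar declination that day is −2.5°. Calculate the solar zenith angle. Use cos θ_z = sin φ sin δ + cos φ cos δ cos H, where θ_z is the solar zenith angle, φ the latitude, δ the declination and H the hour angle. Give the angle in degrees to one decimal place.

Hour angle H = 15° × (12.5 − 12) = 7.50°.
cos θ_z = sin(-25.8°) sin(-2.5°) + cos(-25.8°) cos(-2.5°) cos(7.50°) = 0.0190 + 0.8918 = 0.9108.
θ_z = arccos(0.9108) = 24.38°.

24.4°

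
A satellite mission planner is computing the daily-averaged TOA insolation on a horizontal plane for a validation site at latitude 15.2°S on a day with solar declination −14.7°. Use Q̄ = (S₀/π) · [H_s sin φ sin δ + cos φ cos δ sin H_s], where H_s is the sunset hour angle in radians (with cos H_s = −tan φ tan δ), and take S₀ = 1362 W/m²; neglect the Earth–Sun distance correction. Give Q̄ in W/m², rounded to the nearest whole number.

cos H_s = −tan(-15.2°) · tan(-14.7°) = -0.0713, so H_s = arccos(-0.0713) = 94.09°. In radians, H_s = 1.6422.
H_s sin φ sin δ = 1.6422 × -0.2622 × -0.2538 = 0.1093.
cos φ cos δ sin H_s = 0.9650 × 0.9673 × 0.9975 = 0.9311.
Q̄ = (1362/π) × (0.1093 + 0.9311) = 433.54 × 1.0404 = 451.06 W/m².

451 W/m²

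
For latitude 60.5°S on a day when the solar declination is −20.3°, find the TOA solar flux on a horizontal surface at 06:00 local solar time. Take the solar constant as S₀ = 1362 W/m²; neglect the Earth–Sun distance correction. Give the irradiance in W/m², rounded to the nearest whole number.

Hour angle H = 15° × (6 − 12) = -90.00°.
With φ = -60.5°, δ = -20.3°, H = -90.00°: sin φ sin δ = 0.3020, cos φ cos δ cos H = 0.0000, so cos θ_z = 0.3020.
Top-of-atmosphere irradiance = S₀ cos θ_z = 1362 × 0.3020 = 411.32 W/m².

411 W/m²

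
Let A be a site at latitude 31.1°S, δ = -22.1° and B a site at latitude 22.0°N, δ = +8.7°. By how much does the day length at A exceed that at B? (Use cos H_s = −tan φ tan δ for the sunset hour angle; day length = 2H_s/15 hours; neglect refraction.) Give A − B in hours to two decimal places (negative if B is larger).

A: H_s = arccos(−tan -31.1° · tan -22.1°) = 104.18°, so 2H_s/15 = 13.8907 h.
B: H_s = arccos(−tan 22.0° · tan 8.7°) = 93.54°, so 2H_s/15 = 12.4720 h.
A − B = 13.8907 − 12.4720 = 1.4187 h.

+1.42 h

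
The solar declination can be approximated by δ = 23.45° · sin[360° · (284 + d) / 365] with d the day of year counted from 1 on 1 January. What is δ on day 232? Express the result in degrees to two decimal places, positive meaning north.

+12.10°

360 × (284 + 232) / 365 = 508.932°; sin(508.932°) = 0.5161.
δ = 23.45 × 0.5161 = 12.103° ≈ +12.10°.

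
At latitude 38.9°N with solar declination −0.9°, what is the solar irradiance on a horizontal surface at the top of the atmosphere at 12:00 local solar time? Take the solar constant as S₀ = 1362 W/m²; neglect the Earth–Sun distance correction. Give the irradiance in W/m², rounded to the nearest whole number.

Hour angle H = 15° × (12 − 12) = 0.00°.
With φ = 38.9°, δ = -0.9°, H = 0.00°: sin φ sin δ = -0.0099, cos φ cos δ cos H = 0.7781, so cos θ_z = 0.7682.
Top-of-atmosphere irradiance = S₀ cos θ_z = 1362 × 0.7682 = 1046.29 W/m².

1046 W/m²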